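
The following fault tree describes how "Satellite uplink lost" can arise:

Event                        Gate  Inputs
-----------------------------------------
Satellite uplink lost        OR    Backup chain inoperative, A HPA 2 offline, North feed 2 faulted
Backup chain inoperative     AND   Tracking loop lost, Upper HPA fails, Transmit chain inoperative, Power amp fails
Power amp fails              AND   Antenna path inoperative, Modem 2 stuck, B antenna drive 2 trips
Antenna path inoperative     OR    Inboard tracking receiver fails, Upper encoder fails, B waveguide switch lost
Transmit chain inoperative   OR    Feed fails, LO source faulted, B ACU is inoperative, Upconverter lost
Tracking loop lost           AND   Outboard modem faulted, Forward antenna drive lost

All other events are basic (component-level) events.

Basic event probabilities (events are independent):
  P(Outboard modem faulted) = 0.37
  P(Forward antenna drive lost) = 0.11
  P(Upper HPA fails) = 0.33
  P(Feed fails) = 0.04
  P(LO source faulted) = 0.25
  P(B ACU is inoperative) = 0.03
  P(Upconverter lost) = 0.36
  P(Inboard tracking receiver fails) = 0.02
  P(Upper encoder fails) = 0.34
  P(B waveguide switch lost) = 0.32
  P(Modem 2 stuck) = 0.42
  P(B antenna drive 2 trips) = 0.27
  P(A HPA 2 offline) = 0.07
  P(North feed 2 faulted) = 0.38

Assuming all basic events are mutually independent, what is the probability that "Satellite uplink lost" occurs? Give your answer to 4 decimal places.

P(Tracking loop lost) [AND] = 0.37 × 0.11 = 0.040700
P(Transmit chain inoperative) [OR] = 1 − (1−0.04) × (1−0.25) × (1−0.03) × (1−0.36) = 0.553024
P(Antenna path inoperative) [OR] = 1 − (1−0.02) × (1−0.34) × (1−0.32) = 0.560176
P(Power amp fails) [AND] = 0.560176 × 0.42 × 0.27 = 0.063524
P(Backup chain inoperative) [AND] = 0.040700 × 0.33 × 0.553024 × 0.063524 = 0.000472
P(Satellite uplink lost) [OR] = 1 − (1−0.000472) × (1−0.07) × (1−0.38) = 0.423672
Rounded to 4 decimal places: P(Satellite uplink lost) ≈ 0.4237.

0.4237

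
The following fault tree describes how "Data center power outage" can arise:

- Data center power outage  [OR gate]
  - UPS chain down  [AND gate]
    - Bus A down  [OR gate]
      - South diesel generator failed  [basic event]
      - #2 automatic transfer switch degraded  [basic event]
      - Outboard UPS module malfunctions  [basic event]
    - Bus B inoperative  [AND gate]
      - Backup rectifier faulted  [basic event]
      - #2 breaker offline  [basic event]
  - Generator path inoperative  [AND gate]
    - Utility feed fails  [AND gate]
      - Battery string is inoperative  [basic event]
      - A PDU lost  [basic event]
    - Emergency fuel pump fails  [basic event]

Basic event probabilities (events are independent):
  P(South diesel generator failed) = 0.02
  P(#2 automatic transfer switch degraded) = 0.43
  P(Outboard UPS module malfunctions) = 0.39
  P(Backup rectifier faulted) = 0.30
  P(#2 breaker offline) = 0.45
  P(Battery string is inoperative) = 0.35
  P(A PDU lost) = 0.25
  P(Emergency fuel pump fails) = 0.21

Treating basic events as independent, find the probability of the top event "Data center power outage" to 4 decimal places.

P(Bus A down) [OR] = 1 − (1−0.02) × (1−0.43) × (1−0.39) = 0.659254
P(Bus B inoperative) [AND] = 0.30 × 0.45 = 0.135000
P(UPS chain down) [AND] = 0.659254 × 0.135000 = 0.088999
P(Utility feed fails) [AND] = 0.35 × 0.25 = 0.087500
P(Generator path inoperative) [AND] = 0.087500 × 0.21 = 0.018375
P(Data center power outage) [OR] = 1 − (1−0.088999) × (1−0.018375) = 0.105739
Rounded to 4 decimal places: P(Data center power outage) ≈ 0.1057.

0.1057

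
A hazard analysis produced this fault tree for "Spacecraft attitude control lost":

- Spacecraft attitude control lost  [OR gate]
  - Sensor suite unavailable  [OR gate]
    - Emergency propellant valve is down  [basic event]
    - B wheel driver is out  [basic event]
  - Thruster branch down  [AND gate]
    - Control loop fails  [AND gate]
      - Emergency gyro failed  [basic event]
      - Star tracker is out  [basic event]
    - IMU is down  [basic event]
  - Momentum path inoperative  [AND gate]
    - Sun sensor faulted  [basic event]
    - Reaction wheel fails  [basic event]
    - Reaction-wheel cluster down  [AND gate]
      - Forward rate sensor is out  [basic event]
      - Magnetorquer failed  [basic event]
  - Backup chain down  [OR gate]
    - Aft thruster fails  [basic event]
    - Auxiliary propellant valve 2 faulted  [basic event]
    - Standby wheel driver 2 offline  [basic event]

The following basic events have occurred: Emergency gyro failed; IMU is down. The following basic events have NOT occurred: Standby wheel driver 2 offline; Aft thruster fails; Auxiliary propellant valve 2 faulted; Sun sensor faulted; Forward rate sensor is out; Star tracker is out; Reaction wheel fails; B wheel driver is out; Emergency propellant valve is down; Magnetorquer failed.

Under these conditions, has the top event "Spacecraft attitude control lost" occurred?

Sensor suite unavailable [OR]: Emergency propellant valve is down=not, B wheel driver is out=not → no input occurs → does not occur.
Control loop fails [AND]: Emergency gyro failed=occurs, Star tracker is out=not → not all inputs occur → does not occur.
Thruster branch down [AND]: Control loop fails=not, IMU is down=occurs → not all inputs occur → does not occur.
Reaction-wheel cluster down [AND]: Forward rate sensor is out=not, Magnetorquer failed=not → not all inputs occur → does not occur.
Momentum path inoperative [AND]: Sun sensor faulted=not, Reaction wheel fails=not, Reaction-wheel cluster down=not → not all inputs occur → does not occur.
Backup chain down [OR]: Aft thruster fails=not, Auxiliary propellant valve 2 faulted=not, Standby wheel driver 2 offline=not → no input occurs → does not occur.
Spacecraft attitude control lost [OR]: Sensor suite unavailable=not, Thruster branch down=not, Momentum path inoperative=not, Backup chain down=not → no input occurs → does not occur.

No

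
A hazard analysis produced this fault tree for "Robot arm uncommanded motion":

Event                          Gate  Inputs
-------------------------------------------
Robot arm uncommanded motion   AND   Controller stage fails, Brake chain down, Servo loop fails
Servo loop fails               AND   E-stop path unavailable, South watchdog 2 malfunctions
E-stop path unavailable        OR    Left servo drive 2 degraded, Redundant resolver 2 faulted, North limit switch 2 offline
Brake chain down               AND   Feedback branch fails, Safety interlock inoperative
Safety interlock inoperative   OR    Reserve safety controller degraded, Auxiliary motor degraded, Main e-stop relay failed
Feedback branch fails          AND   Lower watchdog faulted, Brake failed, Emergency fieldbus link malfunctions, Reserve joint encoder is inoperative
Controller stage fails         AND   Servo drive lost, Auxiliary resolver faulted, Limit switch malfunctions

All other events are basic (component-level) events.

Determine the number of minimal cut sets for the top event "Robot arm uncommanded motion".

Controller stage fails [AND]: one cut set from each child combined → 1 × 1 × 1 = 1 cut set(s).
Feedback branch fails [AND]: one cut set from each child combined → 1 × 1 × 1 × 1 = 1 cut set(s).
Safety interlock inoperative [OR]: union of children's cut sets → 3 cut set(s).
Brake chain down [AND]: one cut set from each child combined → 1 × 3 = 3 cut set(s).
E-stop path unavailable [OR]: union of children's cut sets → 3 cut set(s).
Servo loop fails [AND]: one cut set from each child combined → 3 × 1 = 3 cut set(s).
Robot arm uncommanded motion [AND]: one cut set from each child combined → 1 × 3 × 3 = 9 cut set(s).
Minimal cut sets: {Auxiliary resolver faulted, Brake failed, Emergency fieldbus link malfunctions, Left servo drive 2 degraded, Limit switch malfunctions, Lower watchdog faulted, Reserve joint encoder is inoperative, Reserve safety controller degraded, Servo drive lost, South watchdog 2 malfunctions}; {Auxiliary resolver faulted, Brake failed, Emergency fieldbus link malfunctions, Limit switch malfunctions, Lower watchdog faulted, Redundant resolver 2 faulted, Reserve joint encoder is inoperative, Reserve safety controller degraded, Servo drive lost, South watchdog 2 malfunctions}; {Auxiliary resolver faulted, Brake failed, Emergency fieldbus link malfunctions, Limit switch malfunctions, Lower watchdog faulted, North limit switch 2 offline, Reserve joint encoder is inoperative, Reserve safety controller degraded, Servo drive lost, South watchdog 2 malfunctions}; {Auxiliary motor degraded, Auxiliary resolver faulted, Brake failed, Emergency fieldbus link malfunctions, Left servo drive 2 degraded, Limit switch malfunctions, Lower watchdog faulted, Reserve joint encoder is inoperative, Servo drive lost, South watchdog 2 malfunctions}; {Auxiliary motor degraded, Auxiliary resolver faulted, Brake failed, Emergency fieldbus link malfunctions, Limit switch malfunctions, Lower watchdog faulted, Redundant resolver 2 faulted, Reserve joint encoder is inoperative, Servo drive lost, South watchdog 2 malfunctions}; {Auxiliary motor degraded, Auxiliary resolver faulted, Brake failed, Emergency fieldbus link malfunctions, Limit switch malfunctions, Lower watchdog faulted, North limit switch 2 offline, Reserve joint encoder is inoperative, Servo drive lost, South watchdog 2 malfunctions}; {Auxiliary resolver faulted, Brake failed, Emergency fieldbus link malfunctions, Left servo drive 2 degraded, Limit switch malfunctions, Lower watchdog faulted, Main e-stop relay failed, Reserve joint encoder is inoperative, Servo drive lost, South watchdog 2 malfunctions}; {Auxiliary resolver faulted, Brake failed, Emergency fieldbus link malfunctions, Limit switch malfunctions, Lower watchdog faulted, Main e-stop relay failed, Redundant resolver 2 faulted, Reserve joint encoder is inoperative, Servo drive lost, South watchdog 2 malfunctions}; {Auxiliary resolver faulted, Brake failed, Emergency fieldbus link malfunctions, Limit switch malfunctions, Lower watchdog faulted, Main e-stop relay failed, North limit switch 2 offline, Reserve joint encoder is inoperative, Servo drive lost, South watchdog 2 malfunctions}.

9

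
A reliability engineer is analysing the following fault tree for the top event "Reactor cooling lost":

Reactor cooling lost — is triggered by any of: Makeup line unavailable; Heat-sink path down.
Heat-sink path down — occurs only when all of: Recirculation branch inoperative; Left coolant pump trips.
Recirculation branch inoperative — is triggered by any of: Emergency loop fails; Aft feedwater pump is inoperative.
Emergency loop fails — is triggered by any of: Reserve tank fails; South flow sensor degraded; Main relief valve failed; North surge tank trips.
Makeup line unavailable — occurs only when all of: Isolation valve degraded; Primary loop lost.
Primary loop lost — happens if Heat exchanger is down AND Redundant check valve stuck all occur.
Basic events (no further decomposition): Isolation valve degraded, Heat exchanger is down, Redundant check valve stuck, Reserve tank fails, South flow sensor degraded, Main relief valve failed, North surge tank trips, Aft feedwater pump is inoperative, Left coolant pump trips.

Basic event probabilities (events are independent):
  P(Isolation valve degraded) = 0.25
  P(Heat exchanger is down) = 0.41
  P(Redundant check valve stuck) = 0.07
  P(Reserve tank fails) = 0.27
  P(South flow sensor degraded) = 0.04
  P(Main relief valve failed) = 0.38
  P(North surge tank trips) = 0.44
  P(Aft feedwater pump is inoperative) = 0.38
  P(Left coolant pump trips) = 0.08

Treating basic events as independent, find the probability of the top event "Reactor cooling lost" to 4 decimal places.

0.0746

P(Primary loop lost) [AND] = 0.41 × 0.07 = 0.028700
P(Makeup line unavailable) [AND] = 0.25 × 0.028700 = 0.007175
P(Emergency loop fails) [OR] = 1 − (1−0.27) × (1−0.04) × (1−0.38) × (1−0.44) = 0.756682
P(Recirculation branch inoperative) [OR] = 1 − (1−0.756682) × (1−0.38) = 0.849143
P(Heat-sink path down) [AND] = 0.849143 × 0.08 = 0.067931
P(Reactor cooling lost) [OR] = 1 − (1−0.007175) × (1−0.067931) = 0.074619
Rounded to 4 decimal places: P(Reactor cooling lost) ≈ 0.0746.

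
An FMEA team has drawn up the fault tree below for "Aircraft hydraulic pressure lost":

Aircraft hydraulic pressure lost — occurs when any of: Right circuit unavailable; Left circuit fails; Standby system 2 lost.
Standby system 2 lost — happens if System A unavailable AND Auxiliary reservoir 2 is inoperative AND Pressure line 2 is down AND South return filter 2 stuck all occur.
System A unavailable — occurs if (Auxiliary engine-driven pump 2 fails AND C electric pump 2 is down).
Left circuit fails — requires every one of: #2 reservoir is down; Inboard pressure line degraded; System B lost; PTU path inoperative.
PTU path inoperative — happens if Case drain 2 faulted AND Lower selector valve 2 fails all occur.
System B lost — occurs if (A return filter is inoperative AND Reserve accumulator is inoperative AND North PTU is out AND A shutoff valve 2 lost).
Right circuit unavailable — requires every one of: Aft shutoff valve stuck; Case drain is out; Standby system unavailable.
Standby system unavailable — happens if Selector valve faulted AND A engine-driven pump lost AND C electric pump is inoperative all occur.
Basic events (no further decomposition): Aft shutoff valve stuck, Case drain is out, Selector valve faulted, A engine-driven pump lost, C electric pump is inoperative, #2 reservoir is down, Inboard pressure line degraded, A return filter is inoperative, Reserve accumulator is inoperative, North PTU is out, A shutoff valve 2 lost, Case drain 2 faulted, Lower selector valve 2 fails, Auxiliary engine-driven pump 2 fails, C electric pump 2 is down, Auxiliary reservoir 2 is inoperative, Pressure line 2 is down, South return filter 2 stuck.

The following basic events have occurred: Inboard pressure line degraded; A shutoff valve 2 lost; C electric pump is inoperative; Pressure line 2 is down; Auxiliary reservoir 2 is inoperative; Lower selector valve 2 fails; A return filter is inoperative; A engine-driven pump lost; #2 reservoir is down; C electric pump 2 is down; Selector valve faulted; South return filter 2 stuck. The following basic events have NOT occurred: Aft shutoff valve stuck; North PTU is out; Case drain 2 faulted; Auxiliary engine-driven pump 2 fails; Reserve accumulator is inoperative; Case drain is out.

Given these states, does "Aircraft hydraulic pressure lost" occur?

No

Standby system unavailable [AND]: Selector valve faulted=occurs, A engine-driven pump lost=occurs, C electric pump is inoperative=occurs → all inputs occur → occurs.
Right circuit unavailable [AND]: Aft shutoff valve stuck=not, Case drain is out=not, Standby system unavailable=occurs → not all inputs occur → does not occur.
System B lost [AND]: A return filter is inoperative=occurs, Reserve accumulator is inoperative=not, North PTU is out=not, A shutoff valve 2 lost=occurs → not all inputs occur → does not occur.
PTU path inoperative [AND]: Case drain 2 faulted=not, Lower selector valve 2 fails=occurs → not all inputs occur → does not occur.
Left circuit fails [AND]: #2 reservoir is down=occurs, Inboard pressure line degraded=occurs, System B lost=not, PTU path inoperative=not → not all inputs occur → does not occur.
System A unavailable [AND]: Auxiliary engine-driven pump 2 fails=not, C electric pump 2 is down=occurs → not all inputs occur → does not occur.
Standby system 2 lost [AND]: System A unavailable=not, Auxiliary reservoir 2 is inoperative=occurs, Pressure line 2 is down=occurs, South return filter 2 stuck=occurs → not all inputs occur → does not occur.
Aircraft hydraulic pressure lost [OR]: Right circuit unavailable=not, Left circuit fails=not, Standby system 2 lost=not → no input occurs → does not occur.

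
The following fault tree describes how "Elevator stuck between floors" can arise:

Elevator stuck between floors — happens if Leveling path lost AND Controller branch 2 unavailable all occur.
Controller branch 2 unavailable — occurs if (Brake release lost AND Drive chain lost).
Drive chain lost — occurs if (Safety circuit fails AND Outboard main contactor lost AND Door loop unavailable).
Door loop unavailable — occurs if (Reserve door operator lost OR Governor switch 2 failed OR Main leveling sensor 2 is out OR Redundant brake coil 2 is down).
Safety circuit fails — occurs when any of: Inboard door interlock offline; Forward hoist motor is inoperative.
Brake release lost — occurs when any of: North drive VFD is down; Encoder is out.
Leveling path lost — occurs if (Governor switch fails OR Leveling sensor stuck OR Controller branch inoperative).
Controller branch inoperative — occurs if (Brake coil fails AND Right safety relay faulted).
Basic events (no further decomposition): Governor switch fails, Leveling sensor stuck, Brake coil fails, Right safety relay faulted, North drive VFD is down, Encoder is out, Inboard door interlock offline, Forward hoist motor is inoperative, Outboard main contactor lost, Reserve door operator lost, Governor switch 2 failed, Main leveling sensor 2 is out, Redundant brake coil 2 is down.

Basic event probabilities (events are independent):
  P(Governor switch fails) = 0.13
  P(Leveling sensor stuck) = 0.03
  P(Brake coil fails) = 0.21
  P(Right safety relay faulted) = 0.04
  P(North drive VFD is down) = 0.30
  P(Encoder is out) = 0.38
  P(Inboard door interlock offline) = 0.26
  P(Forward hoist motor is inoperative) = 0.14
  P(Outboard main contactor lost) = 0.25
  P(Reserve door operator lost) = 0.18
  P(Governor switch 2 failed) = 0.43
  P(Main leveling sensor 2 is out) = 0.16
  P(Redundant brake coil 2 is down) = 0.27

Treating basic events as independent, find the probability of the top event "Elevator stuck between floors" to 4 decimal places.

P(Controller branch inoperative) [AND] = 0.21 × 0.04 = 0.008400
P(Leveling path lost) [OR] = 1 − (1−0.13) × (1−0.03) × (1−0.008400) = 0.163189
P(Brake release lost) [OR] = 1 − (1−0.30) × (1−0.38) = 0.566000
P(Safety circuit fails) [OR] = 1 − (1−0.26) × (1−0.14) = 0.363600
P(Door loop unavailable) [OR] = 1 − (1−0.18) × (1−0.43) × (1−0.16) × (1−0.27) = 0.713390
P(Drive chain lost) [AND] = 0.363600 × 0.25 × 0.713390 = 0.064847
P(Controller branch 2 unavailable) [AND] = 0.566000 × 0.064847 = 0.036703
P(Elevator stuck between floors) [AND] = 0.163189 × 0.036703 = 0.005990
Rounded to 4 decimal places: P(Elevator stuck between floors) ≈ 0.0060.

0.0060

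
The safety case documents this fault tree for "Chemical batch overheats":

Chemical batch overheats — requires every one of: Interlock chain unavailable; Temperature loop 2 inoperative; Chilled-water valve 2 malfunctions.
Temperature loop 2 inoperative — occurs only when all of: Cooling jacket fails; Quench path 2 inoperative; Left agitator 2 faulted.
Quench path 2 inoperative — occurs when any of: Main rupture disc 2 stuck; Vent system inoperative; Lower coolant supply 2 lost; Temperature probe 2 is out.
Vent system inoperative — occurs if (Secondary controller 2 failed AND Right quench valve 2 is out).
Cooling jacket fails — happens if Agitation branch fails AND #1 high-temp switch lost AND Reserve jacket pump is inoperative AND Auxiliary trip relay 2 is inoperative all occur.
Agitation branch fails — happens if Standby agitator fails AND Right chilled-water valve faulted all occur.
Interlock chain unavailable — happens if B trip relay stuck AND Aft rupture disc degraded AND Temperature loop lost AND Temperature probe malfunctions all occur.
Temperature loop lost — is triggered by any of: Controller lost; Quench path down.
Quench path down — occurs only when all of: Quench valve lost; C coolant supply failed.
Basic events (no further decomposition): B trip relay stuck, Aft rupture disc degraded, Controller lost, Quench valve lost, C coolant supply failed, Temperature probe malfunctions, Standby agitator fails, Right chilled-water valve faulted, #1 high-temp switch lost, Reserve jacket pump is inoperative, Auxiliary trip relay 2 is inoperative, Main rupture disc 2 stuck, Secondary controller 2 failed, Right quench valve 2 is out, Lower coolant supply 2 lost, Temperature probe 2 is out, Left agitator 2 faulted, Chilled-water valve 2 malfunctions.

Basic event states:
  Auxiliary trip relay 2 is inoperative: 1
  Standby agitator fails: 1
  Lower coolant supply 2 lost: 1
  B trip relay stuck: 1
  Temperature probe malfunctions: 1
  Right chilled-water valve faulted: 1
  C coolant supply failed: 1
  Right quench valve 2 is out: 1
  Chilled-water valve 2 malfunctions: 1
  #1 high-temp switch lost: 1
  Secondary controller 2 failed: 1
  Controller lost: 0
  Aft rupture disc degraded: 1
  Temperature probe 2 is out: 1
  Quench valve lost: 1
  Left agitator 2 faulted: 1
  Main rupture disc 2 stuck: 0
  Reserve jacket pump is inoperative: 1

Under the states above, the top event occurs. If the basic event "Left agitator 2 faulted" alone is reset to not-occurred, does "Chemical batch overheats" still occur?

No

Counterfactual: set "Left agitator 2 faulted" to not occurred.
Quench path down [AND]: Quench valve lost=occurs, C coolant supply failed=occurs → all inputs occur → occurs.
Temperature loop lost [OR]: Controller lost=not, Quench path down=occurs → at least one input occurs → occurs.
Interlock chain unavailable [AND]: B trip relay stuck=occurs, Aft rupture disc degraded=occurs, Temperature loop lost=occurs, Temperature probe malfunctions=occurs → all inputs occur → occurs.
Agitation branch fails [AND]: Standby agitator fails=occurs, Right chilled-water valve faulted=occurs → all inputs occur → occurs.
Cooling jacket fails [AND]: Agitation branch fails=occurs, #1 high-temp switch lost=occurs, Reserve jacket pump is inoperative=occurs, Auxiliary trip relay 2 is inoperative=occurs → all inputs occur → occurs.
Vent system inoperative [AND]: Secondary controller 2 failed=occurs, Right quench valve 2 is out=occurs → all inputs occur → occurs.
Quench path 2 inoperative [OR]: Main rupture disc 2 stuck=not, Vent system inoperative=occurs, Lower coolant supply 2 lost=occurs, Temperature probe 2 is out=occurs → at least one input occurs → occurs.
Temperature loop 2 inoperative [AND]: Cooling jacket fails=occurs, Quench path 2 inoperative=occurs, Left agitator 2 faulted=not → not all inputs occur → does not occur.
Chemical batch overheats [AND]: Interlock chain unavailable=occurs, Temperature loop 2 inoperative=not, Chilled-water valve 2 malfunctions=occurs → not all inputs occur → does not occur.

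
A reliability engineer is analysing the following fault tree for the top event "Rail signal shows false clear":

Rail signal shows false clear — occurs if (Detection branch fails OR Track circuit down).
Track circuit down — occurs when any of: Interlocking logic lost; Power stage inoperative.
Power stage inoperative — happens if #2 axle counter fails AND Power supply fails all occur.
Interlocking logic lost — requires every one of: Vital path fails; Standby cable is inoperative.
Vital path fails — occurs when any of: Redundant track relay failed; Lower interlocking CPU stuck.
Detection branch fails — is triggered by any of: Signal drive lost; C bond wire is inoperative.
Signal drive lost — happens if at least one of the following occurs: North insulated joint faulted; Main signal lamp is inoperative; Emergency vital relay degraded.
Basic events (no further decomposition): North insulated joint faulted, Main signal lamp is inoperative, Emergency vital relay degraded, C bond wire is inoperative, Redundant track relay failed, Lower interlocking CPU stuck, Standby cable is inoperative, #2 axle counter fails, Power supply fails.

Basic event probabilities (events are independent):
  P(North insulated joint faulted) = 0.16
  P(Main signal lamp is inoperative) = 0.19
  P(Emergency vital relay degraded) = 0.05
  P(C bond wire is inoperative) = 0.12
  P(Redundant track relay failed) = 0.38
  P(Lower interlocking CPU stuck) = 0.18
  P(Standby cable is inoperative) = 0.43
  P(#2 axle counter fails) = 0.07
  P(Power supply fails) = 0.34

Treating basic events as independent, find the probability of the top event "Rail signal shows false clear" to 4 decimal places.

0.5621

P(Signal drive lost) [OR] = 1 − (1−0.16) × (1−0.19) × (1−0.05) = 0.353620
P(Detection branch fails) [OR] = 1 − (1−0.353620) × (1−0.12) = 0.431186
P(Vital path fails) [OR] = 1 − (1−0.38) × (1−0.18) = 0.491600
P(Interlocking logic lost) [AND] = 0.491600 × 0.43 = 0.211388
P(Power stage inoperative) [AND] = 0.07 × 0.34 = 0.023800
P(Track circuit down) [OR] = 1 − (1−0.211388) × (1−0.023800) = 0.230157
P(Rail signal shows false clear) [OR] = 1 − (1−0.431186) × (1−0.230157) = 0.562103
Rounded to 4 decimal places: P(Rail signal shows false clear) ≈ 0.5621.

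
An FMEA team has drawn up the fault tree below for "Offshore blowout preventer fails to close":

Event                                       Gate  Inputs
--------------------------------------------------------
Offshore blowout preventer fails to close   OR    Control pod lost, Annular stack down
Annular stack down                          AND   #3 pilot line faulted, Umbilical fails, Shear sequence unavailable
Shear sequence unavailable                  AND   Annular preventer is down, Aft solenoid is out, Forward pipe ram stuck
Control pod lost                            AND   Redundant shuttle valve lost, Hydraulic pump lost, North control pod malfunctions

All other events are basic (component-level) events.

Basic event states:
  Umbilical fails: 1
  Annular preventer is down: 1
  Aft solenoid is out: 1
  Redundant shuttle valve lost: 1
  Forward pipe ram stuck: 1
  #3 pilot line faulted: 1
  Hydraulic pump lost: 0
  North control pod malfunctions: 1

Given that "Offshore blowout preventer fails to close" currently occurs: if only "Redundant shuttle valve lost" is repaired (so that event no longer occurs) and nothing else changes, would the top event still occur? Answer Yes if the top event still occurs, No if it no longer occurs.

Counterfactual: set "Redundant shuttle valve lost" to not occurred.
Control pod lost [AND]: Redundant shuttle valve lost=not, Hydraulic pump lost=not, North control pod malfunctions=occurs → not all inputs occur → does not occur.
Shear sequence unavailable [AND]: Annular preventer is down=occurs, Aft solenoid is out=occurs, Forward pipe ram stuck=occurs → all inputs occur → occurs.
Annular stack down [AND]: #3 pilot line faulted=occurs, Umbilical fails=occurs, Shear sequence unavailable=occurs → all inputs occur → occurs.
Offshore blowout preventer fails to close [OR]: Control pod lost=not, Annular stack down=occurs → at least one input occurs → occurs.

Yes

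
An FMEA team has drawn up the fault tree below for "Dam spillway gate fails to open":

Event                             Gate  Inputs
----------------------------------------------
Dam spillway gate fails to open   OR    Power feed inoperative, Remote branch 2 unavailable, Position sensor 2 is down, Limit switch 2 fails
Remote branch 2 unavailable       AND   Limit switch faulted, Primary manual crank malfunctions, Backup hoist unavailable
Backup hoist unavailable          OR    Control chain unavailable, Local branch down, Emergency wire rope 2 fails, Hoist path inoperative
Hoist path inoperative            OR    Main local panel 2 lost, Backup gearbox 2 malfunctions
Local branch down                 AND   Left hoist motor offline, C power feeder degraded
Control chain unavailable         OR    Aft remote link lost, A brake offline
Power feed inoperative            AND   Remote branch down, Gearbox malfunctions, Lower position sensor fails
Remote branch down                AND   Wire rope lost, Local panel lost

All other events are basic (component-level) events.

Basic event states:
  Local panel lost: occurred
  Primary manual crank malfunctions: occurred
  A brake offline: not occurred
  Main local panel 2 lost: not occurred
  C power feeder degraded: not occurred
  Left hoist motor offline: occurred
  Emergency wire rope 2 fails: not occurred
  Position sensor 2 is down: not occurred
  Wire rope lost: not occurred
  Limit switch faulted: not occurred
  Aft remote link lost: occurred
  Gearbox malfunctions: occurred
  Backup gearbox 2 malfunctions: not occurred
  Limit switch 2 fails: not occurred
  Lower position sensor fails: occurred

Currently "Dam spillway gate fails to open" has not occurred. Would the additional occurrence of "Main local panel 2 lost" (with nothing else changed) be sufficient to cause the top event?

No

Counterfactual: set "Main local panel 2 lost" to occurred.
Remote branch down [AND]: Wire rope lost=not, Local panel lost=occurs → not all inputs occur → does not occur.
Power feed inoperative [AND]: Remote branch down=not, Gearbox malfunctions=occurs, Lower position sensor fails=occurs → not all inputs occur → does not occur.
Control chain unavailable [OR]: Aft remote link lost=occurs, A brake offline=not → at least one input occurs → occurs.
Local branch down [AND]: Left hoist motor offline=occurs, C power feeder degraded=not → not all inputs occur → does not occur.
Hoist path inoperative [OR]: Main local panel 2 lost=occurs, Backup gearbox 2 malfunctions=not → at least one input occurs → occurs.
Backup hoist unavailable [OR]: Control chain unavailable=occurs, Local branch down=not, Emergency wire rope 2 fails=not, Hoist path inoperative=occurs → at least one input occurs → occurs.
Remote branch 2 unavailable [AND]: Limit switch faulted=not, Primary manual crank malfunctions=occurs, Backup hoist unavailable=occurs → not all inputs occur → does not occur.
Dam spillway gate fails to open [OR]: Power feed inoperative=not, Remote branch 2 unavailable=not, Position sensor 2 is down=not, Limit switch 2 fails=not → no input occurs → does not occur.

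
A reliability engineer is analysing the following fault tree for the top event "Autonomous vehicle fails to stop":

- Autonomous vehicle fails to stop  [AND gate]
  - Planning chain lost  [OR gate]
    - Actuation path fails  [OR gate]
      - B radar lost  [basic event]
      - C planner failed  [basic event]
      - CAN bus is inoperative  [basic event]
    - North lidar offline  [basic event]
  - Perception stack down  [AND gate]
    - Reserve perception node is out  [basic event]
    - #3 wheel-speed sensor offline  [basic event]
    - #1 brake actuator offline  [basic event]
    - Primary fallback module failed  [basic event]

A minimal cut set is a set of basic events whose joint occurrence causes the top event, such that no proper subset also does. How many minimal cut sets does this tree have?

Actuation path fails [OR]: union of children's cut sets → 3 cut set(s).
Planning chain lost [OR]: union of children's cut sets → 4 cut set(s).
Perception stack down [AND]: one cut set from each child combined → 1 × 1 × 1 × 1 = 1 cut set(s).
Autonomous vehicle fails to stop [AND]: one cut set from each child combined → 4 × 1 = 4 cut set(s).
Minimal cut sets: {#1 brake actuator offline, #3 wheel-speed sensor offline, B radar lost, Primary fallback module failed, Reserve perception node is out}; {#1 brake actuator offline, #3 wheel-speed sensor offline, C planner failed, Primary fallback module failed, Reserve perception node is out}; {#1 brake actuator offline, #3 wheel-speed sensor offline, CAN bus is inoperative, Primary fallback module failed, Reserve perception node is out}; {#1 brake actuator offline, #3 wheel-speed sensor offline, North lidar offline, Primary fallback module failed, Reserve perception node is out}.

4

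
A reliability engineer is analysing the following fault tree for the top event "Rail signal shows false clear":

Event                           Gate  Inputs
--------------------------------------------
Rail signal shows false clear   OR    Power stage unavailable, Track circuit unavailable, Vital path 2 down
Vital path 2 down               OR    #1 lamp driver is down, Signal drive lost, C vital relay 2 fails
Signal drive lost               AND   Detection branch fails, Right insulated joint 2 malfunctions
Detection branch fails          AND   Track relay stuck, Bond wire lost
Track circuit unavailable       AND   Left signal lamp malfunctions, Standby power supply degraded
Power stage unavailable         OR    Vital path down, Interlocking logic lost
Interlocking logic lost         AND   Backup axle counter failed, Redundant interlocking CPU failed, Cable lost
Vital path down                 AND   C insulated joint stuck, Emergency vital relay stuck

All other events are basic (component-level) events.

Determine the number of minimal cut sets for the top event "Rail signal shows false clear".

Vital path down [AND]: one cut set from each child combined → 1 × 1 = 1 cut set(s).
Interlocking logic lost [AND]: one cut set from each child combined → 1 × 1 × 1 = 1 cut set(s).
Power stage unavailable [OR]: union of children's cut sets → 2 cut set(s).
Track circuit unavailable [AND]: one cut set from each child combined → 1 × 1 = 1 cut set(s).
Detection branch fails [AND]: one cut set from each child combined → 1 × 1 = 1 cut set(s).
Signal drive lost [AND]: one cut set from each child combined → 1 × 1 = 1 cut set(s).
Vital path 2 down [OR]: union of children's cut sets → 3 cut set(s).
Rail signal shows false clear [OR]: union of children's cut sets → 6 cut set(s).
Minimal cut sets: {C insulated joint stuck, Emergency vital relay stuck}; {Backup axle counter failed, Cable lost, Redundant interlocking CPU failed}; {Left signal lamp malfunctions, Standby power supply degraded}; {#1 lamp driver is down}; {Bond wire lost, Right insulated joint 2 malfunctions, Track relay stuck}; {C vital relay 2 fails}.

6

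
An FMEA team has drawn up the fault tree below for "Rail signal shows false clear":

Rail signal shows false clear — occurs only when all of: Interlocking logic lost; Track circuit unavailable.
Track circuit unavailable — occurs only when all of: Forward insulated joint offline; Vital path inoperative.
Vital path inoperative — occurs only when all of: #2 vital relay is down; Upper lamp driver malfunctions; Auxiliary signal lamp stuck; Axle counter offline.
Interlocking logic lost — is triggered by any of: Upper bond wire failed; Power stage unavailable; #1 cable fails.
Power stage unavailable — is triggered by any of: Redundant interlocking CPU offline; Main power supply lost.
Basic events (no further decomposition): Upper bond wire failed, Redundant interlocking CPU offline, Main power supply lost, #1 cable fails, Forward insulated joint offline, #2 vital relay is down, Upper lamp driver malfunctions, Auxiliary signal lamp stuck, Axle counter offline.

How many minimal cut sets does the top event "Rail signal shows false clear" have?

Power stage unavailable [OR]: union of children's cut sets → 2 cut set(s).
Interlocking logic lost [OR]: union of children's cut sets → 4 cut set(s).
Vital path inoperative [AND]: one cut set from each child combined → 1 × 1 × 1 × 1 = 1 cut set(s).
Track circuit unavailable [AND]: one cut set from each child combined → 1 × 1 = 1 cut set(s).
Rail signal shows false clear [AND]: one cut set from each child combined → 4 × 1 = 4 cut set(s).
Minimal cut sets: {#2 vital relay is down, Auxiliary signal lamp stuck, Axle counter offline, Forward insulated joint offline, Upper bond wire failed, Upper lamp driver malfunctions}; {#2 vital relay is down, Auxiliary signal lamp stuck, Axle counter offline, Forward insulated joint offline, Redundant interlocking CPU offline, Upper lamp driver malfunctions}; {#2 vital relay is down, Auxiliary signal lamp stuck, Axle counter offline, Forward insulated joint offline, Main power supply lost, Upper lamp driver malfunctions}; {#1 cable fails, #2 vital relay is down, Auxiliary signal lamp stuck, Axle counter offline, Forward insulated joint offline, Upper lamp driver malfunctions}.

4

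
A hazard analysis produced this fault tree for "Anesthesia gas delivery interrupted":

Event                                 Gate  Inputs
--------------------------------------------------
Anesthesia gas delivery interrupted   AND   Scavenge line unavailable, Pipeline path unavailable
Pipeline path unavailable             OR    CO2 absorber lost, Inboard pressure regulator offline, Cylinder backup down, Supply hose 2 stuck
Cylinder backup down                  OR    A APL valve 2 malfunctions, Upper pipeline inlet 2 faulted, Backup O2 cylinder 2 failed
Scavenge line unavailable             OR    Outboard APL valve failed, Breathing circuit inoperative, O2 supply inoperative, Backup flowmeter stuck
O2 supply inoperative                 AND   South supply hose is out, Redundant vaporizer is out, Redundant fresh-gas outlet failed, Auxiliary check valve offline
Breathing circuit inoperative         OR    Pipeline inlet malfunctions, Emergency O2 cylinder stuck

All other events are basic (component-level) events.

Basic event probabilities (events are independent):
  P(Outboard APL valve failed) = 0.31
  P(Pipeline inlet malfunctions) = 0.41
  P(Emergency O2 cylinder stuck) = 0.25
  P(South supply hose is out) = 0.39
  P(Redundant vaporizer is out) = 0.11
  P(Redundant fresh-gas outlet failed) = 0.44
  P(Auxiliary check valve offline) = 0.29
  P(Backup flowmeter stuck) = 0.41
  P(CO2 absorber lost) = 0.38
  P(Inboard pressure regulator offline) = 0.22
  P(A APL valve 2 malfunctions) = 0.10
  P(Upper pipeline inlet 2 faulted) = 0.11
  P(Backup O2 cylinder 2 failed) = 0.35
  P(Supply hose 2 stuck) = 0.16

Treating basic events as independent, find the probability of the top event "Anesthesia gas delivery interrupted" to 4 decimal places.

0.6472

P(Breathing circuit inoperative) [OR] = 1 − (1−0.41) × (1−0.25) = 0.557500
P(O2 supply inoperative) [AND] = 0.39 × 0.11 × 0.44 × 0.29 = 0.005474
P(Scavenge line unavailable) [OR] = 1 − (1−0.31) × (1−0.557500) × (1−0.005474) × (1−0.41) = 0.820844
P(Cylinder backup down) [OR] = 1 − (1−0.10) × (1−0.11) × (1−0.35) = 0.479350
P(Pipeline path unavailable) [OR] = 1 − (1−0.38) × (1−0.22) × (1−0.479350) × (1−0.16) = 0.788499
P(Anesthesia gas delivery interrupted) [AND] = 0.820844 × 0.788499 = 0.647235
Rounded to 4 decimal places: P(Anesthesia gas delivery interrupted) ≈ 0.6472.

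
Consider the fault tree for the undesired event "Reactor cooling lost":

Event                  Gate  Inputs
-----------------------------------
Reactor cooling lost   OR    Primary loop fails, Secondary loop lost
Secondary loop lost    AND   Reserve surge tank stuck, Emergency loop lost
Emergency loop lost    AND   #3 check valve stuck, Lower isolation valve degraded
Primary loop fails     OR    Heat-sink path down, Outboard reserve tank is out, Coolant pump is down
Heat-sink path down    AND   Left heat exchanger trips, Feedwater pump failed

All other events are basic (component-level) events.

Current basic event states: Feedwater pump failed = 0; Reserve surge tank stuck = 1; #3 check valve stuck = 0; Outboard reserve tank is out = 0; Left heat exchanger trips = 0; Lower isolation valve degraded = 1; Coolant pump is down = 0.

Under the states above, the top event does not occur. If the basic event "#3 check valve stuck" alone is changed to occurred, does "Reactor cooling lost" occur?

Yes

Counterfactual: set "#3 check valve stuck" to occurred.
Heat-sink path down [AND]: Left heat exchanger trips=not, Feedwater pump failed=not → not all inputs occur → does not occur.
Primary loop fails [OR]: Heat-sink path down=not, Outboard reserve tank is out=not, Coolant pump is down=not → no input occurs → does not occur.
Emergency loop lost [AND]: #3 check valve stuck=occurs, Lower isolation valve degraded=occurs → all inputs occur → occurs.
Secondary loop lost [AND]: Reserve surge tank stuck=occurs, Emergency loop lost=occurs → all inputs occur → occurs.
Reactor cooling lost [OR]: Primary loop fails=not, Secondary loop lost=occurs → at least one input occurs → occurs.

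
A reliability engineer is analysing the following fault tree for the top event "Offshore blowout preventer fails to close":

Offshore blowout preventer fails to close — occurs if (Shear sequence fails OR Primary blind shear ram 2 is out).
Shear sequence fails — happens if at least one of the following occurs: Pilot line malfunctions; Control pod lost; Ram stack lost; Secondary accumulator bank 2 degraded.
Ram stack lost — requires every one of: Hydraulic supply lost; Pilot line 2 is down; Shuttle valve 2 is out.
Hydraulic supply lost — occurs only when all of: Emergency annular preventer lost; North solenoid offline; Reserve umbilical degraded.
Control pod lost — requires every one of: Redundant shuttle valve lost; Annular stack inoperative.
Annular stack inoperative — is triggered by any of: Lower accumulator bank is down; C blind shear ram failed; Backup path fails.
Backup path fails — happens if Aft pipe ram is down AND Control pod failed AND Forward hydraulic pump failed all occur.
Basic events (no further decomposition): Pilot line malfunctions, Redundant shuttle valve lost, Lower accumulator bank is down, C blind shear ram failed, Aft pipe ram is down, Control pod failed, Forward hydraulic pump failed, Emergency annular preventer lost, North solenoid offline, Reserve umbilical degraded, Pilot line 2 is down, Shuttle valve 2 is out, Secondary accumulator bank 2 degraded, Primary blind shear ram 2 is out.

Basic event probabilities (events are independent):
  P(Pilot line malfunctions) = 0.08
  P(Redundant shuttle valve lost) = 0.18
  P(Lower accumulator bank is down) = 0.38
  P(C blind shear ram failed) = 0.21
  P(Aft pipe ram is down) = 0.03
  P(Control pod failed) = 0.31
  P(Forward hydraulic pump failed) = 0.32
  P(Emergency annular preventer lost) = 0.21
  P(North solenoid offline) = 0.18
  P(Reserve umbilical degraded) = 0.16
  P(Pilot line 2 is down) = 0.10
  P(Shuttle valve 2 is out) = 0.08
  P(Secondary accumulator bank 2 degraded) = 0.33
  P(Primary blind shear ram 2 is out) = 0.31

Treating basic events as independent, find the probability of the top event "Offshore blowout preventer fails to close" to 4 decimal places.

P(Backup path fails) [AND] = 0.03 × 0.31 × 0.32 = 0.002976
P(Annular stack inoperative) [OR] = 1 − (1−0.38) × (1−0.21) × (1−0.002976) = 0.511658
P(Control pod lost) [AND] = 0.18 × 0.511658 = 0.092098
P(Hydraulic supply lost) [AND] = 0.21 × 0.18 × 0.16 = 0.006048
P(Ram stack lost) [AND] = 0.006048 × 0.10 × 0.08 = 0.000048
P(Shear sequence fails) [OR] = 1 − (1−0.08) × (1−0.092098) × (1−0.000048) × (1−0.33) = 0.440396
P(Offshore blowout preventer fails to close) [OR] = 1 − (1−0.440396) × (1−0.31) = 0.613873
Rounded to 4 decimal places: P(Offshore blowout preventer fails to close) ≈ 0.6139.

0.6139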